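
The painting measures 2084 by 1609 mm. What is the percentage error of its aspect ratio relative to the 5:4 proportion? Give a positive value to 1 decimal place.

3.6%

Ratio = 2084 / 1609 ≈ 1.2952.
Ideal 5:4 = 1.2500. |1.2952 − 1.2500| / 1.2500 ≈ 3.62% → 3.6%.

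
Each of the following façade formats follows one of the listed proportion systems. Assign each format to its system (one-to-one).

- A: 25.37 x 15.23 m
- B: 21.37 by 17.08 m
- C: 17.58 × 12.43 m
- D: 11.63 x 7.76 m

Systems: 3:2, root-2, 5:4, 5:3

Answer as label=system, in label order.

Ratios: A ≈ 1.666; B ≈ 1.251; C ≈ 1.414; D ≈ 1.499.
Targets: 3:2 ≈ 1.500; root-2 ≈ 1.414; 5:4 ≈ 1.250; 5:3 ≈ 1.667.

A=5:3, B=5:4, C=root-2, D=3:2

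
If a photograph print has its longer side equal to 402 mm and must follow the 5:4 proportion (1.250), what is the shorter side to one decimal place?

321.6 mm

5:4 = 1.25000.
Shorter side = 402 ÷ 1.25000 ≈ 321.600 → 321.6 mm.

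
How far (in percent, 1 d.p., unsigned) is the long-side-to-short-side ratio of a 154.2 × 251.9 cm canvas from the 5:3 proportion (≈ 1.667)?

Ratio = 251.9 / 154.2 ≈ 1.6336.
Ideal 5:3 ≈ 1.6667. |1.6336 − 1.6667| / 1.6667 ≈ 1.99% → 2.0%.

2.0%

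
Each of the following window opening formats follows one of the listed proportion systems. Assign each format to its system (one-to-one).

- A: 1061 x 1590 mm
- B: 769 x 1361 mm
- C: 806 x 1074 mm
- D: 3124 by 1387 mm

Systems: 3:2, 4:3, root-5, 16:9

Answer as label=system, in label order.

Ratios: A ≈ 1.499; B ≈ 1.770; C ≈ 1.333; D ≈ 2.252.
Targets: 3:2 ≈ 1.500; 4:3 ≈ 1.333; root-5 ≈ 2.236; 16:9 ≈ 1.778.

A=3:2, B=16:9, C=4:3, D=root-5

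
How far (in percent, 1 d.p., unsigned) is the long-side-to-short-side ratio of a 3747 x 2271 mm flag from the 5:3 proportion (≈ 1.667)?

Ratio = 3747 / 2271 ≈ 1.6499.
Ideal 5:3 ≈ 1.6667. |1.6499 − 1.6667| / 1.6667 ≈ 1.01% → 1.0%.

1.0%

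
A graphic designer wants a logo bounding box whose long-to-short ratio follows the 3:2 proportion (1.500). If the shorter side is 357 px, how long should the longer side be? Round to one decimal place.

535.5 px

3:2 = 1.50000.
Longer side = 357 × 1.50000 ≈ 535.500 → 535.5 px.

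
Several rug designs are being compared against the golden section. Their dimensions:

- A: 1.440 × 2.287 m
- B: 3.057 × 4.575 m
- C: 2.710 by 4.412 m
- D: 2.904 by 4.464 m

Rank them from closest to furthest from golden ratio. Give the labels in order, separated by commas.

C, A, D, B

Ratios: A = 2.287 / 1.440 ≈ 1.588; B = 4.575 / 3.057 ≈ 1.497; C = 4.412 / 2.710 ≈ 1.628; D = 4.464 / 2.904 ≈ 1.537.
|Δ from 1.618|: A 0.030; B 0.121; C 0.010; D 0.081.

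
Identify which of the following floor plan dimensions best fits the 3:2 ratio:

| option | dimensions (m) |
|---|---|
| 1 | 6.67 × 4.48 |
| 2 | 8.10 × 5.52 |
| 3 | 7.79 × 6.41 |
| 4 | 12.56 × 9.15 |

Ratios (long/short): 1 ≈ 1.489; 2 ≈ 1.467; 3 ≈ 1.215; 4 ≈ 1.373.
3:2 ≈ 1.500; option 1 is nearest (Δ 0.011).

1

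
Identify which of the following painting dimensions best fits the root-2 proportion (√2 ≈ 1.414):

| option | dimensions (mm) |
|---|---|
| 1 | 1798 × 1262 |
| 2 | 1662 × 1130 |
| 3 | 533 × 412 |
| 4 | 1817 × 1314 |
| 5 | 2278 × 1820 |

1

Target root-2 ≈ 1.414.
1: 1.425 (Δ0.011)  2: 1.471 (Δ0.057)  3: 1.294 (Δ0.120)  4: 1.383 (Δ0.031)  5: 1.252 (Δ0.162)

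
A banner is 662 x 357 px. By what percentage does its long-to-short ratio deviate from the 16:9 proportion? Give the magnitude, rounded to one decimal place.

Ratio = 662 / 357 ≈ 1.8543.
Ideal 16:9 ≈ 1.7778. |1.8543 − 1.7778| / 1.7778 ≈ 4.30% → 4.3%.

4.3%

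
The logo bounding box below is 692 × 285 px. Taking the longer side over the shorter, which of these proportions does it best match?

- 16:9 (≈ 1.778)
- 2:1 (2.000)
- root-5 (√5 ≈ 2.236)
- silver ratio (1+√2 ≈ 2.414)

silver ratio

692/285 ≈ 2.428. Nearest candidates are silver ratio (2.414, off by 0.014) and root-5 (2.236, off by 0.192).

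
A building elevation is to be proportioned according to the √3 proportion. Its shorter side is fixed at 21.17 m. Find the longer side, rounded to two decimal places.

root-3 ≈ 1.73205.
Longer side = 21.17 × 1.73205 ≈ 36.6675 → 36.67 m.

36.67 m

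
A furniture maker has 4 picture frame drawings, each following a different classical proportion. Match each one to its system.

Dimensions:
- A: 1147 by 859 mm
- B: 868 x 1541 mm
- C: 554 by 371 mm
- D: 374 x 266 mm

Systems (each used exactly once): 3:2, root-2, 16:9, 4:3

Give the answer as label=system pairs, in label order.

A=4:3, B=16:9, C=3:2, D=root-2

A = 1147/859 ≈ 1.335 → 4:3 (1.333)
B = 1541/868 ≈ 1.775 → 16:9 (1.778)
C = 554/371 ≈ 1.493 → 3:2 (1.500)
D = 374/266 ≈ 1.406 → root-2 (1.414)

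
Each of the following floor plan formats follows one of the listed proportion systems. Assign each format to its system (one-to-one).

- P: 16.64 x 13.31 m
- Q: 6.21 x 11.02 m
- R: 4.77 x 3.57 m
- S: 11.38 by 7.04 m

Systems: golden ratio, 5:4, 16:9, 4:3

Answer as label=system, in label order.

P = 16.64/13.31 ≈ 1.250 → 5:4 (1.250)
Q = 11.02/6.21 ≈ 1.775 → 16:9 (1.778)
R = 4.77/3.57 ≈ 1.336 → 4:3 (1.333)
S = 11.38/7.04 ≈ 1.616 → golden ratio (1.618)

P=5:4, Q=16:9, R=4:3, S=golden ratio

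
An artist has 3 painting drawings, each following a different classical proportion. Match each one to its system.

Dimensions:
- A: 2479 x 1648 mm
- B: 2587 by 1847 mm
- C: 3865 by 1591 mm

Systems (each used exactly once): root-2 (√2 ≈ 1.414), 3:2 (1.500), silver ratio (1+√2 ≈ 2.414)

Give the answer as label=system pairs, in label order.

A=3:2, B=root-2, C=silver ratio

A = 2479/1648 ≈ 1.504 → 3:2 (1.500)
B = 2587/1847 ≈ 1.401 → root-2 (1.414)
C = 3865/1591 ≈ 2.429 → silver ratio (2.414)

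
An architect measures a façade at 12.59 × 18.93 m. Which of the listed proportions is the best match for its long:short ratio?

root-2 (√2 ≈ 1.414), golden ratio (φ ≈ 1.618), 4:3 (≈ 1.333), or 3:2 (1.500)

18.93/12.59 ≈ 1.504. Nearest candidates are 3:2 (1.500, off by 0.004) and root-2 (1.414, off by 0.090).

3:2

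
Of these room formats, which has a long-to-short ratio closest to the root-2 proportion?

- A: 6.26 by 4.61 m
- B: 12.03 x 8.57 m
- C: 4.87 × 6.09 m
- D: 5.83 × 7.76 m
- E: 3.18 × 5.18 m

B

Target root-2 ≈ 1.414.
A: 1.358 (Δ0.056)  B: 1.404 (Δ0.010)  C: 1.251 (Δ0.163)  D: 1.331 (Δ0.083)  E: 1.629 (Δ0.215)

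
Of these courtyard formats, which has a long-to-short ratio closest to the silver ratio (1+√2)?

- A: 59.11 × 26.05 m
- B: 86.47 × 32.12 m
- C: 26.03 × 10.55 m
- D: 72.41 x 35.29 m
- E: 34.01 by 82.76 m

Ratios (long/short): A ≈ 2.269; B ≈ 2.692; C ≈ 2.467; D ≈ 2.052; E ≈ 2.433.
silver ratio ≈ 2.414; option E is nearest (Δ 0.019).

E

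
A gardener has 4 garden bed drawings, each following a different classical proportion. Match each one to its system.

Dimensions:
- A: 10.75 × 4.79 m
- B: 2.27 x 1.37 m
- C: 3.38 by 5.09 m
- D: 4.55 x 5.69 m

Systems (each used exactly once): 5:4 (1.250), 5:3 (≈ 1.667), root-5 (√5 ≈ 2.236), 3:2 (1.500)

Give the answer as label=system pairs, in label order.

A=root-5, B=5:3, C=3:2, D=5:4

Ratios: A ≈ 2.244; B ≈ 1.657; C ≈ 1.506; D ≈ 1.251.
Targets: 5:4 ≈ 1.250; 5:3 ≈ 1.667; root-5 ≈ 2.236; 3:2 ≈ 1.500.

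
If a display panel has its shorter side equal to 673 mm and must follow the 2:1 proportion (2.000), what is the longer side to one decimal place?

1346.0 mm

2:1 = 2.00000.
Longer side = 673 × 2.00000 ≈ 1346.000 → 1346.0 mm.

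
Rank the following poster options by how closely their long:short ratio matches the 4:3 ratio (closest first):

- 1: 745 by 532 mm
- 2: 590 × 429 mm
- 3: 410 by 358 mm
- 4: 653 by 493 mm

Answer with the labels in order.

4, 2, 1, 3

Ratios: 1 = 745 / 532 ≈ 1.400; 2 = 590 / 429 ≈ 1.375; 3 = 410 / 358 ≈ 1.145; 4 = 653 / 493 ≈ 1.325.
|Δ from 1.333|: 1 0.067; 2 0.042; 3 0.188; 4 0.008.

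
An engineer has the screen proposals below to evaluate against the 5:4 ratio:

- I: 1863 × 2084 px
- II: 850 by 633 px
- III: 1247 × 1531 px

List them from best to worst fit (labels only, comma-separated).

Ratios: I = 2084 / 1863 ≈ 1.119; II = 850 / 633 ≈ 1.343; III = 1531 / 1247 ≈ 1.228.
|Δ from 1.250|: I 0.131; II 0.093; III 0.022.

III, II, I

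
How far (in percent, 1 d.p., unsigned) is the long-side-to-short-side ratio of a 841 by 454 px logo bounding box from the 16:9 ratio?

4.2%

Ratio = 841 / 454 ≈ 1.8524.
Ideal 16:9 ≈ 1.7778. |1.8524 − 1.7778| / 1.7778 ≈ 4.20% → 4.2%.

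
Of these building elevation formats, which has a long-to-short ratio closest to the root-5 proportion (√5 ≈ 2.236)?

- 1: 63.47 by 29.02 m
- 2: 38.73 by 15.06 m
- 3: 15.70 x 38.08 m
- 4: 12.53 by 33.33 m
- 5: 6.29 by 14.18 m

5

Ratios (long/short): 1 ≈ 2.187; 2 ≈ 2.572; 3 ≈ 2.425; 4 ≈ 2.660; 5 ≈ 2.254.
root-5 ≈ 2.236; option 5 is nearest (Δ 0.018).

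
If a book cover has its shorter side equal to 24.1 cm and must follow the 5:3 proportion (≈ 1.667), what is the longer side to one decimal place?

40.2 cm

5:3 ≈ 1.66667.
Longer side = 24.1 × 1.66667 ≈ 40.167 → 40.2 cm.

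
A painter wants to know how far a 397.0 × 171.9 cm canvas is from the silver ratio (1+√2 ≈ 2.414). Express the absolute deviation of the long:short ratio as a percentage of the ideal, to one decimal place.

Ratio = 397.0 / 171.9 ≈ 2.3095.
Ideal silver ratio ≈ 2.4142. |2.3095 − 2.4142| / 2.4142 ≈ 4.34% → 4.3%.

4.3%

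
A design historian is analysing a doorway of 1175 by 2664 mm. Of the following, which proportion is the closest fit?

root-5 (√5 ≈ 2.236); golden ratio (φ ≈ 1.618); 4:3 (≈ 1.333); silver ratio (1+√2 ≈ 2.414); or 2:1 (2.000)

root-5

Ratio = 2664 / 1175 ≈ 2.267.
Distances: root-5 2.236 (Δ 0.031); golden ratio 1.618 (Δ 0.649); 4:3 1.333 (Δ 0.934); silver ratio 2.414 (Δ 0.147); 2:1 2.000 (Δ 0.267).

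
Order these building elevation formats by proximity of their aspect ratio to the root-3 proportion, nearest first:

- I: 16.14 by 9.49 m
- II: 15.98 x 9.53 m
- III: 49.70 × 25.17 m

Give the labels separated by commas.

I: 16.14/9.49 ≈ 1.701 → |1.701 − 1.732| = 0.031
II: 15.98/9.53 ≈ 1.677 → |1.677 − 1.732| = 0.055
III: 49.70/25.17 ≈ 1.975 → |1.975 − 1.732| = 0.243

I, II, III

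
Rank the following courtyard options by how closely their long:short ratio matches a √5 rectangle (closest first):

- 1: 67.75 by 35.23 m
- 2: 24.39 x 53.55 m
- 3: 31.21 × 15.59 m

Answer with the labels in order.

Ratios: 1 = 67.75 / 35.23 ≈ 1.923; 2 = 53.55 / 24.39 ≈ 2.196; 3 = 31.21 / 15.59 ≈ 2.002.
|Δ from 2.236|: 1 0.313; 2 0.040; 3 0.234.

2, 3, 1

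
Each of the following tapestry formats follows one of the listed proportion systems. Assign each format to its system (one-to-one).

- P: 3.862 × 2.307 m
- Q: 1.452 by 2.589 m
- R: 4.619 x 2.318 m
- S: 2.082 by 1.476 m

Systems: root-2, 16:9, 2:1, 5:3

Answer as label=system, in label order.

P=5:3, Q=16:9, R=2:1, S=root-2

Ratios: P ≈ 1.674; Q ≈ 1.783; R ≈ 1.993; S ≈ 1.411.
Targets: root-2 ≈ 1.414; 16:9 ≈ 1.778; 2:1 ≈ 2.000; 5:3 ≈ 1.667.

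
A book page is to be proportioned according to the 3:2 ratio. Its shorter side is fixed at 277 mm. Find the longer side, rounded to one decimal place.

3:2 = 1.50000.
Longer side = 277 × 1.50000 ≈ 415.500 → 415.5 mm.

415.5 mm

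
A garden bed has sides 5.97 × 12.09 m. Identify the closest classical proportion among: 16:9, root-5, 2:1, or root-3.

2:1

12.09/5.97 ≈ 2.025. Nearest candidates are 2:1 (2.000, off by 0.025) and root-5 (2.236, off by 0.211).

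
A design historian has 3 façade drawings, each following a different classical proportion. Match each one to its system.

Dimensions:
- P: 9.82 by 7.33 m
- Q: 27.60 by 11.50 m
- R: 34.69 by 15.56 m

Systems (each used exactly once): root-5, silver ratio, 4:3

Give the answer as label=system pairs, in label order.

Ratios: P ≈ 1.340; Q ≈ 2.400; R ≈ 2.229.
Targets: root-5 ≈ 2.236; silver ratio ≈ 2.414; 4:3 ≈ 1.333.

P=4:3, Q=silver ratio, R=root-5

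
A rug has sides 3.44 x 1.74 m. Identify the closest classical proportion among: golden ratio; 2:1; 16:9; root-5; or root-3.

2:1

3.44/1.74 ≈ 1.977. Nearest candidates are 2:1 (2.000, off by 0.023) and 16:9 (1.778, off by 0.199).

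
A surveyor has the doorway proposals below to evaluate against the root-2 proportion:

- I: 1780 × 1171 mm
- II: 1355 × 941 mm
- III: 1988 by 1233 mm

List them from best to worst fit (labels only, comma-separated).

II, I, III

I: 1780/1171 ≈ 1.520 → |1.520 − 1.414| = 0.106
II: 1355/941 ≈ 1.440 → |1.440 − 1.414| = 0.026
III: 1988/1233 ≈ 1.612 → |1.612 − 1.414| = 0.198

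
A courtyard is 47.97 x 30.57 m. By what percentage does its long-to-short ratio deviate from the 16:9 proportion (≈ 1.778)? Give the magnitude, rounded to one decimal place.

11.7%

Ratio = 47.97 / 30.57 ≈ 1.5692.
Ideal 16:9 ≈ 1.7778. |1.5692 − 1.7778| / 1.7778 ≈ 11.73% → 11.7%.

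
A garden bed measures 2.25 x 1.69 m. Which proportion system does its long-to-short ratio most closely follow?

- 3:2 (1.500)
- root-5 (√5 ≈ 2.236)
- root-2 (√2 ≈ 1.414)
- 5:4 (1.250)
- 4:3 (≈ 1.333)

4:3

2.25/1.69 ≈ 1.331. Nearest candidates are 4:3 (1.333, off by 0.002) and 5:4 (1.250, off by 0.081).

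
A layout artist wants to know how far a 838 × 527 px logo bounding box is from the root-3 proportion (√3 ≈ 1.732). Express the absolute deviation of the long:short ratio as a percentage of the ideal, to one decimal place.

Ratio = 838 / 527 ≈ 1.5901.
Ideal root-3 ≈ 1.7321. |1.5901 − 1.7321| / 1.7321 ≈ 8.20% → 8.2%.

8.2%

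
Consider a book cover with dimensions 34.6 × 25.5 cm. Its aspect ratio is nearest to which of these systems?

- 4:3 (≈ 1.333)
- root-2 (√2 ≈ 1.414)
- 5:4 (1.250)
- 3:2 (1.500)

Ratio = 34.6 / 25.5 ≈ 1.357.
Distances: 4:3 1.333 (Δ 0.024); root-2 1.414 (Δ 0.057); 5:4 1.250 (Δ 0.107); 3:2 1.500 (Δ 0.143).

4:3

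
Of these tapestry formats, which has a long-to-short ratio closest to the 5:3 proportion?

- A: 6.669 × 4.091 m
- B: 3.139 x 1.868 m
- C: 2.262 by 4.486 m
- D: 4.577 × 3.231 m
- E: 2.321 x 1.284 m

Ratios (long/short): A ≈ 1.630; B ≈ 1.680; C ≈ 1.983; D ≈ 1.417; E ≈ 1.808.
5:3 ≈ 1.667; option B is nearest (Δ 0.013).

B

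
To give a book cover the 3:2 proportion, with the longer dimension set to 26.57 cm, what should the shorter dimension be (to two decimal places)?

17.71 cm

3:2 = 1.50000.
Shorter side = 26.57 ÷ 1.50000 ≈ 17.7133 → 17.71 cm.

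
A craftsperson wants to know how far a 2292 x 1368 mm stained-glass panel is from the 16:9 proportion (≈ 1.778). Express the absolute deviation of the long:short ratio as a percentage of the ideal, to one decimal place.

Ratio = 2292 / 1368 ≈ 1.6754.
Ideal 16:9 ≈ 1.7778. |1.6754 − 1.7778| / 1.7778 ≈ 5.76% → 5.8%.

5.8%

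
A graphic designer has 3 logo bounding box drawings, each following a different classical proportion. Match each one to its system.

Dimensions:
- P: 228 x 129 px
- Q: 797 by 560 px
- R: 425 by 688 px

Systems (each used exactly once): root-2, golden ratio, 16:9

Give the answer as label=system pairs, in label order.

P=16:9, Q=root-2, R=golden ratio

Ratios: P ≈ 1.767; Q ≈ 1.423; R ≈ 1.619.
Targets: root-2 ≈ 1.414; golden ratio ≈ 1.618; 16:9 ≈ 1.778.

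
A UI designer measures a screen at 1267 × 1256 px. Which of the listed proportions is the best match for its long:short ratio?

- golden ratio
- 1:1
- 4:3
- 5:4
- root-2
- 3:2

Ratio = 1267 / 1256 ≈ 1.009.
Distances: golden ratio 1.618 (Δ 0.609); 1:1 1.000 (Δ 0.009); 4:3 1.333 (Δ 0.324); 5:4 1.250 (Δ 0.241); root-2 1.414 (Δ 0.405); 3:2 1.500 (Δ 0.491).

1:1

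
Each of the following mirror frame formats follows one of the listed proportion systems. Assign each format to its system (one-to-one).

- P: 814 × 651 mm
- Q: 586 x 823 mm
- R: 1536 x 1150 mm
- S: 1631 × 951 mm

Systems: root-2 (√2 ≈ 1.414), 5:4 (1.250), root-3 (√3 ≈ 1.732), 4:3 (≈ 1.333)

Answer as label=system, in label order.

Ratios: P ≈ 1.250; Q ≈ 1.404; R ≈ 1.336; S ≈ 1.715.
Targets: root-2 ≈ 1.414; 5:4 ≈ 1.250; root-3 ≈ 1.732; 4:3 ≈ 1.333.

P=5:4, Q=root-2, R=4:3, S=root-3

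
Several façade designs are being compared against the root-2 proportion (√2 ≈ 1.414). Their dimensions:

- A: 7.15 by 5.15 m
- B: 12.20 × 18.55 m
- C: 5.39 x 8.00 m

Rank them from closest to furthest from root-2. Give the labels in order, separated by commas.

A: 7.15/5.15 ≈ 1.388 → |1.388 − 1.414| = 0.026
B: 18.55/12.20 ≈ 1.520 → |1.520 − 1.414| = 0.106
C: 8.00/5.39 ≈ 1.484 → |1.484 − 1.414| = 0.070

A, C, B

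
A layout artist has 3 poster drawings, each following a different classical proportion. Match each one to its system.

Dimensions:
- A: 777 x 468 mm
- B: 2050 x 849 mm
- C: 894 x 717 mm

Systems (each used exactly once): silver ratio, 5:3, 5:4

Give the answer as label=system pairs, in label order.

A = 777/468 ≈ 1.660 → 5:3 (1.667)
B = 2050/849 ≈ 2.415 → silver ratio (2.414)
C = 894/717 ≈ 1.247 → 5:4 (1.250)

A=5:3, B=silver ratio, C=5:4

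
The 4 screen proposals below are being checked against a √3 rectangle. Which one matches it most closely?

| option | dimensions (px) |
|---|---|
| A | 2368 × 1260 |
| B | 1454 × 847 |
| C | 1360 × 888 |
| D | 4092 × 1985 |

Target root-3 ≈ 1.732.
A: 1.879 (Δ0.147)  B: 1.717 (Δ0.015)  C: 1.532 (Δ0.200)  D: 2.061 (Δ0.329)

B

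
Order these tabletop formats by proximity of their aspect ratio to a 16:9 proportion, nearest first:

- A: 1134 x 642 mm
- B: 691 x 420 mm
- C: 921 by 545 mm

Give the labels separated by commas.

Ratios: A = 1134 / 642 ≈ 1.766; B = 691 / 420 ≈ 1.645; C = 921 / 545 ≈ 1.690.
|Δ from 1.778|: A 0.012; B 0.133; C 0.088.

A, C, B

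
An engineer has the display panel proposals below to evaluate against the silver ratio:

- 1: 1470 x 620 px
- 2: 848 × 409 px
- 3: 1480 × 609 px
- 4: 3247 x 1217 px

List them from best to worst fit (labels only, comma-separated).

1: 1470/620 ≈ 2.371 → |2.371 − 2.414| = 0.043
2: 848/409 ≈ 2.073 → |2.073 − 2.414| = 0.341
3: 1480/609 ≈ 2.430 → |2.430 − 2.414| = 0.016
4: 3247/1217 ≈ 2.668 → |2.668 − 2.414| = 0.254

3, 1, 4, 2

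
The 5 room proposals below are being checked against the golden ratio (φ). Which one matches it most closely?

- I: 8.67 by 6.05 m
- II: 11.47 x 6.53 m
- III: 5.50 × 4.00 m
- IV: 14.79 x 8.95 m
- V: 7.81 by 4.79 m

V

Ratios (long/short): I ≈ 1.433; II ≈ 1.757; III ≈ 1.375; IV ≈ 1.653; V ≈ 1.630.
golden ratio ≈ 1.618; option V is nearest (Δ 0.012).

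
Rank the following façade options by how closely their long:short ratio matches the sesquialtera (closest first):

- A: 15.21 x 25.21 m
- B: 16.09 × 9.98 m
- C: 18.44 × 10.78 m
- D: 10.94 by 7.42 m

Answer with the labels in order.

D, B, A, C

A: 25.21/15.21 ≈ 1.657 → |1.657 − 1.500| = 0.157
B: 16.09/9.98 ≈ 1.612 → |1.612 − 1.500| = 0.112
C: 18.44/10.78 ≈ 1.711 → |1.711 − 1.500| = 0.211
D: 10.94/7.42 ≈ 1.474 → |1.474 − 1.500| = 0.026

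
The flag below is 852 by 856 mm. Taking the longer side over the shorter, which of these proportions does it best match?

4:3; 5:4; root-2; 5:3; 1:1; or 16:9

1:1

856/852 ≈ 1.005. Nearest candidates are 1:1 (1.000, off by 0.005) and 5:4 (1.250, off by 0.245).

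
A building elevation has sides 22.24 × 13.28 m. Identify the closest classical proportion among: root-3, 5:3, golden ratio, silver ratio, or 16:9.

22.24/13.28 ≈ 1.675. Nearest candidates are 5:3 (1.667, off by 0.008) and golden ratio (1.618, off by 0.057).

5:3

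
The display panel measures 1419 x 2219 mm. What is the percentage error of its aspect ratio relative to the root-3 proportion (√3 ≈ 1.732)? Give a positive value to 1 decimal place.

9.7%

Ratio = 2219 / 1419 ≈ 1.5638.
Ideal root-3 ≈ 1.7321. |1.5638 − 1.7321| / 1.7321 ≈ 9.72% → 9.7%.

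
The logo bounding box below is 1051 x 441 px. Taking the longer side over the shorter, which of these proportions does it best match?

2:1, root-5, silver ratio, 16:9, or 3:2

Ratio = 1051 / 441 ≈ 2.383.
Distances: 2:1 2.000 (Δ 0.383); root-5 2.236 (Δ 0.147); silver ratio 2.414 (Δ 0.031); 16:9 1.778 (Δ 0.605); 3:2 1.500 (Δ 0.883).

silver ratio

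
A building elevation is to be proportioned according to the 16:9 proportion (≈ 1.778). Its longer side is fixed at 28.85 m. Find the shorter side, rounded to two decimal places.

16.23 m

16:9 ≈ 1.77778.
Shorter side = 28.85 ÷ 1.77778 ≈ 16.2281 → 16.23 m.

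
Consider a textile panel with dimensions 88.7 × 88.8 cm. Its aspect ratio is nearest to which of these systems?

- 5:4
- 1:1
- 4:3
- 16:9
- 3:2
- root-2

88.8/88.7 ≈ 1.001. Nearest candidates are 1:1 (1.000, off by 0.001) and 5:4 (1.250, off by 0.249).

1:1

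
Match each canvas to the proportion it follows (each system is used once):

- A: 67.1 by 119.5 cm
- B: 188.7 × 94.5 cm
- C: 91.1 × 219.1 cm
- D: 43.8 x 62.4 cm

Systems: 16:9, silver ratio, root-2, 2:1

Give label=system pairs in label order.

A = 119.5/67.1 ≈ 1.781 → 16:9 (1.778)
B = 188.7/94.5 ≈ 1.997 → 2:1 (2.000)
C = 219.1/91.1 ≈ 2.405 → silver ratio (2.414)
D = 62.4/43.8 ≈ 1.425 → root-2 (1.414)

A=16:9, B=2:1, C=silver ratio, D=root-2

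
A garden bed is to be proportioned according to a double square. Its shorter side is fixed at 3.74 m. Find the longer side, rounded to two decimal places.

7.48 m

2:1 = 2.00000.
Longer side = 3.74 × 2.00000 ≈ 7.4800 → 7.48 m.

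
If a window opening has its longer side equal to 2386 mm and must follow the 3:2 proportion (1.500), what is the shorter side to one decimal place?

3:2 = 1.50000.
Shorter side = 2386 ÷ 1.50000 ≈ 1590.667 → 1590.7 mm.

1590.7 mm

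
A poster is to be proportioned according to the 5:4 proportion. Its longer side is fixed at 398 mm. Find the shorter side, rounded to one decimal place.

5:4 = 1.25000.
Shorter side = 398 ÷ 1.25000 ≈ 318.400 → 318.4 mm.

318.4 mm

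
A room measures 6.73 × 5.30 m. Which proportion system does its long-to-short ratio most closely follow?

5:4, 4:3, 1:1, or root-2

Ratio = 6.73 / 5.30 ≈ 1.270.
Distances: 5:4 1.250 (Δ 0.020); 4:3 1.333 (Δ 0.063); 1:1 1.000 (Δ 0.270); root-2 1.414 (Δ 0.144).

5:4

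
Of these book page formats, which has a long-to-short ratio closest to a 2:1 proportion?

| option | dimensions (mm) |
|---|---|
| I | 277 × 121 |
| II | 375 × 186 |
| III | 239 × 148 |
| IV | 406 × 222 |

Ratios (long/short): I ≈ 2.289; II ≈ 2.016; III ≈ 1.615; IV ≈ 1.829.
2:1 ≈ 2.000; option II is nearest (Δ 0.016).

II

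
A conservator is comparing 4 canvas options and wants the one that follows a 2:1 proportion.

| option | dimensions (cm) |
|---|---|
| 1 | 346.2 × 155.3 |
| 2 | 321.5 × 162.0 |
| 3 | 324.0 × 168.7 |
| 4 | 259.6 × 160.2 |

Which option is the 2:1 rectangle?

Target 2:1 ≈ 2.000.
1: 2.229 (Δ0.229)  2: 1.985 (Δ0.015)  3: 1.921 (Δ0.079)  4: 1.620 (Δ0.380)

2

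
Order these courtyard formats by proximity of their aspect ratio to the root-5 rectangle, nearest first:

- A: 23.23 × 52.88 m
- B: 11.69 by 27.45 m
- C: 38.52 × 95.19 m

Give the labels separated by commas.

A, B, C

Ratios: A = 52.88 / 23.23 ≈ 2.276; B = 27.45 / 11.69 ≈ 2.348; C = 95.19 / 38.52 ≈ 2.471.
|Δ from 2.236|: A 0.040; B 0.112; C 0.235.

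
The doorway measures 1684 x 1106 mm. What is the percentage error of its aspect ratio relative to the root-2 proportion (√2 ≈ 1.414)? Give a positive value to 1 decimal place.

7.7%

Ratio = 1684 / 1106 ≈ 1.5226.
Ideal root-2 ≈ 1.4142. |1.5226 − 1.4142| / 1.4142 ≈ 7.67% → 7.7%.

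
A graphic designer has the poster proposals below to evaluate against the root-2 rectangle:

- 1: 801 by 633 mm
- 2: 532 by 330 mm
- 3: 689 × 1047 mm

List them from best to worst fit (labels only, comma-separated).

3, 1, 2

Ratios: 1 = 801 / 633 ≈ 1.265; 2 = 532 / 330 ≈ 1.612; 3 = 1047 / 689 ≈ 1.520.
|Δ from 1.414|: 1 0.149; 2 0.198; 3 0.106.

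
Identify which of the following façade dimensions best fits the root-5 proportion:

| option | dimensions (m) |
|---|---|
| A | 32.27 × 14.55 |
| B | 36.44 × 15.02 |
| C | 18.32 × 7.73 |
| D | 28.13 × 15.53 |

Ratios (long/short): A ≈ 2.218; B ≈ 2.426; C ≈ 2.370; D ≈ 1.811.
root-5 ≈ 2.236; option A is nearest (Δ 0.018).

A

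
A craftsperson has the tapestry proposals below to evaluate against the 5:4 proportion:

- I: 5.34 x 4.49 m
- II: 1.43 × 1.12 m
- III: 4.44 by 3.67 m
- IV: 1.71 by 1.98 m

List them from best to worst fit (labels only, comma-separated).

II, III, I, IV

I: 5.34/4.49 ≈ 1.189 → |1.189 − 1.250| = 0.061
II: 1.43/1.12 ≈ 1.277 → |1.277 − 1.250| = 0.027
III: 4.44/3.67 ≈ 1.210 → |1.210 − 1.250| = 0.040
IV: 1.98/1.71 ≈ 1.158 → |1.158 − 1.250| = 0.092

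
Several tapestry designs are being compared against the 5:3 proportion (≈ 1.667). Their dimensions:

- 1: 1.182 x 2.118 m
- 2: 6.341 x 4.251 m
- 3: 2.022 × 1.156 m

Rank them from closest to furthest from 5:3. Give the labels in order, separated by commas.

3, 1, 2

Ratios: 1 = 2.118 / 1.182 ≈ 1.792; 2 = 6.341 / 4.251 ≈ 1.492; 3 = 2.022 / 1.156 ≈ 1.749.
|Δ from 1.667|: 1 0.125; 2 0.175; 3 0.082.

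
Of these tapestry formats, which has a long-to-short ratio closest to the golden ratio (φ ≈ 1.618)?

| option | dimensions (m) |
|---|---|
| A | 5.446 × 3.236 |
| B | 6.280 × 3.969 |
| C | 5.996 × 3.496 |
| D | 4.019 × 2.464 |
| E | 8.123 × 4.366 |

D

Target golden ratio ≈ 1.618.
A: 1.683 (Δ0.065)  B: 1.582 (Δ0.036)  C: 1.715 (Δ0.097)  D: 1.631 (Δ0.013)  E: 1.861 (Δ0.243)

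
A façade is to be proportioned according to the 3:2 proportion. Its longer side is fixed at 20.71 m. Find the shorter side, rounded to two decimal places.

13.81 m

3:2 = 1.50000.
Shorter side = 20.71 ÷ 1.50000 ≈ 13.8067 → 13.81 m.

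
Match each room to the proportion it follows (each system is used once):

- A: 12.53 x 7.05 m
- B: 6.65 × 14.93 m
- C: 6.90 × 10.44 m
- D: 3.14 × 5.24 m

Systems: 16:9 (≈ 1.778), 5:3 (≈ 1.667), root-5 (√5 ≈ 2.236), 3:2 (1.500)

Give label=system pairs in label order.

A = 12.53/7.05 ≈ 1.777 → 16:9 (1.778)
B = 14.93/6.65 ≈ 2.245 → root-5 (2.236)
C = 10.44/6.90 ≈ 1.513 → 3:2 (1.500)
D = 5.24/3.14 ≈ 1.669 → 5:3 (1.667)

A=16:9, B=root-5, C=3:2, D=5:3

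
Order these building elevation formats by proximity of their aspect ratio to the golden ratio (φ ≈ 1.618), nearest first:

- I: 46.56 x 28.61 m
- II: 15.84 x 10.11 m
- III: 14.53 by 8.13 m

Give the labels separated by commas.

Ratios: I = 46.56 / 28.61 ≈ 1.627; II = 15.84 / 10.11 ≈ 1.567; III = 14.53 / 8.13 ≈ 1.787.
|Δ from 1.618|: I 0.009; II 0.051; III 0.169.

I, II, III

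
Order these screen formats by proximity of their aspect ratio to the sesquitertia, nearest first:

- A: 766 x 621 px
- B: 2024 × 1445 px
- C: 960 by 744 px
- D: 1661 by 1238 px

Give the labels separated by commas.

D, C, B, A

A: 766/621 ≈ 1.233 → |1.233 − 1.333| = 0.100
B: 2024/1445 ≈ 1.401 → |1.401 − 1.333| = 0.068
C: 960/744 ≈ 1.290 → |1.290 − 1.333| = 0.043
D: 1661/1238 ≈ 1.342 → |1.342 − 1.333| = 0.009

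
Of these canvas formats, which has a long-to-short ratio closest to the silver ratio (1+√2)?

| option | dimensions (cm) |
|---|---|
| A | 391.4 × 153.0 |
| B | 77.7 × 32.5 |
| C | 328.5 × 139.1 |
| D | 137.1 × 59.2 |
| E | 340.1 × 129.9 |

B

Ratios (long/short): A ≈ 2.558; B ≈ 2.391; C ≈ 2.362; D ≈ 2.316; E ≈ 2.618.
silver ratio ≈ 2.414; option B is nearest (Δ 0.023).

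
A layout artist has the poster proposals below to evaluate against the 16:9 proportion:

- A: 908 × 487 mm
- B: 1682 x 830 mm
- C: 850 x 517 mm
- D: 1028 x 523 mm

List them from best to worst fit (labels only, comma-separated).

A, C, D, B

A: 908/487 ≈ 1.864 → |1.864 − 1.778| = 0.086
B: 1682/830 ≈ 2.027 → |2.027 − 1.778| = 0.249
C: 850/517 ≈ 1.644 → |1.644 − 1.778| = 0.134
D: 1028/523 ≈ 1.966 → |1.966 − 1.778| = 0.188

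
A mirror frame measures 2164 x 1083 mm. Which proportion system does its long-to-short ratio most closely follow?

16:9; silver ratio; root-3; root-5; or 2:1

Ratio = 2164 / 1083 ≈ 1.998.
Distances: 16:9 1.778 (Δ 0.220); silver ratio 2.414 (Δ 0.416); root-3 1.732 (Δ 0.266); root-5 2.236 (Δ 0.238); 2:1 2.000 (Δ 0.002).

2:1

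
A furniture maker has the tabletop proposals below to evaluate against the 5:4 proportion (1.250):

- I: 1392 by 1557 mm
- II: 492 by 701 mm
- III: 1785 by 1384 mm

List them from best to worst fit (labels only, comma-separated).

Ratios: I = 1557 / 1392 ≈ 1.119; II = 701 / 492 ≈ 1.425; III = 1785 / 1384 ≈ 1.290.
|Δ from 1.250|: I 0.131; II 0.175; III 0.040.

III, I, II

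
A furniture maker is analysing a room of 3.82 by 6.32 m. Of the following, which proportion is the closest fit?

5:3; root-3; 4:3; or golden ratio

5:3

Ratio = 6.32 / 3.82 ≈ 1.654.
Distances: 5:3 1.667 (Δ 0.013); root-3 1.732 (Δ 0.078); 4:3 1.333 (Δ 0.321); golden ratio 1.618 (Δ 0.036).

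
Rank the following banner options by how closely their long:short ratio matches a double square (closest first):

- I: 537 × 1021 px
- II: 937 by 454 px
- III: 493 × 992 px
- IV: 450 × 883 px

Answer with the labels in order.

I: 1021/537 ≈ 1.901 → |1.901 − 2.000| = 0.099
II: 937/454 ≈ 2.064 → |2.064 − 2.000| = 0.064
III: 992/493 ≈ 2.012 → |2.012 − 2.000| = 0.012
IV: 883/450 ≈ 1.962 → |1.962 − 2.000| = 0.038

III, IV, II, I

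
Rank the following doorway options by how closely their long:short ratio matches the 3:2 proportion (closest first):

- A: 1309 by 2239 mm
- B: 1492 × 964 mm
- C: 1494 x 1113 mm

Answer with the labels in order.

A: 2239/1309 ≈ 1.710 → |1.710 − 1.500| = 0.210
B: 1492/964 ≈ 1.548 → |1.548 − 1.500| = 0.048
C: 1494/1113 ≈ 1.342 → |1.342 − 1.500| = 0.158

B, C, A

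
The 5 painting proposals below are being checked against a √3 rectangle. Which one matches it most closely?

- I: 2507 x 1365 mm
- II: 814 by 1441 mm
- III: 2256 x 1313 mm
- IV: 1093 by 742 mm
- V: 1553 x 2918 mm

III

Target root-3 ≈ 1.732.
I: 1.837 (Δ0.105)  II: 1.770 (Δ0.038)  III: 1.718 (Δ0.014)  IV: 1.473 (Δ0.259)  V: 1.879 (Δ0.147)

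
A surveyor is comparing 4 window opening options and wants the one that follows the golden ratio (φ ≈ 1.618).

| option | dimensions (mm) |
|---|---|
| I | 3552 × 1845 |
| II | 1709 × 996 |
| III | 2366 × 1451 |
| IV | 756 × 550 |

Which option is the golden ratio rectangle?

III

Target golden ratio ≈ 1.618.
I: 1.925 (Δ0.307)  II: 1.716 (Δ0.098)  III: 1.631 (Δ0.013)  IV: 1.375 (Δ0.243)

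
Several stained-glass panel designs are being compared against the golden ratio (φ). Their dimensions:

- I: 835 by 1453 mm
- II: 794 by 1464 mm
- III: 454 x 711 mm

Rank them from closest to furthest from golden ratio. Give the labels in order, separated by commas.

III, I, II

Ratios: I = 1453 / 835 ≈ 1.740; II = 1464 / 794 ≈ 1.844; III = 711 / 454 ≈ 1.566.
|Δ from 1.618|: I 0.122; II 0.226; III 0.052.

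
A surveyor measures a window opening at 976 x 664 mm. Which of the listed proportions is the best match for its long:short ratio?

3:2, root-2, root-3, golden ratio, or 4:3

3:2

976/664 ≈ 1.470. Nearest candidates are 3:2 (1.500, off by 0.030) and root-2 (1.414, off by 0.056).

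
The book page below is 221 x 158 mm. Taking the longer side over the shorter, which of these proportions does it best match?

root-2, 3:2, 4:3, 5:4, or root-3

Ratio = 221 / 158 ≈ 1.399.
Distances: root-2 1.414 (Δ 0.015); 3:2 1.500 (Δ 0.101); 4:3 1.333 (Δ 0.066); 5:4 1.250 (Δ 0.149); root-3 1.732 (Δ 0.333).

root-2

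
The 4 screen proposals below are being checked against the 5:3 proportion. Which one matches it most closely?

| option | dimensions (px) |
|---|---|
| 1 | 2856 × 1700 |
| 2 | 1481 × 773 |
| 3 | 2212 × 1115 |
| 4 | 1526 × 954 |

1

Target 5:3 ≈ 1.667.
1: 1.680 (Δ0.013)  2: 1.916 (Δ0.249)  3: 1.984 (Δ0.317)  4: 1.600 (Δ0.067)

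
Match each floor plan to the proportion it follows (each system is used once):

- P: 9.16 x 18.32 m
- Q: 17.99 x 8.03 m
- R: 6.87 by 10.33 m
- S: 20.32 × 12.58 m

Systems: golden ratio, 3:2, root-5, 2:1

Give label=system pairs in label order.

Ratios: P ≈ 2.000; Q ≈ 2.240; R ≈ 1.504; S ≈ 1.615.
Targets: golden ratio ≈ 1.618; 3:2 ≈ 1.500; root-5 ≈ 2.236; 2:1 ≈ 2.000.

P=2:1, Q=root-5, R=3:2, S=golden ratio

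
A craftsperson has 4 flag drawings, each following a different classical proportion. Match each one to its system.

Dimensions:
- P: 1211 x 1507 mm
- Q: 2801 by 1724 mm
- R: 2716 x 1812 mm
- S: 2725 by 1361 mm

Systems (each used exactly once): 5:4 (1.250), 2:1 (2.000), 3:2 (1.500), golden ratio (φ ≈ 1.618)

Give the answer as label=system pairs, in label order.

Ratios: P ≈ 1.244; Q ≈ 1.625; R ≈ 1.499; S ≈ 2.002.
Targets: 5:4 ≈ 1.250; 2:1 ≈ 2.000; 3:2 ≈ 1.500; golden ratio ≈ 1.618.

P=5:4, Q=golden ratio, R=3:2, S=2:1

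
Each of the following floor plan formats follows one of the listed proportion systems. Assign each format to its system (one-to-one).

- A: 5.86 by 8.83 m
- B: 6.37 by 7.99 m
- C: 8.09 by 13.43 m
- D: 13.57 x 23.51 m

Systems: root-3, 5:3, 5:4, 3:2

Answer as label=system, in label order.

A = 8.83/5.86 ≈ 1.507 → 3:2 (1.500)
B = 7.99/6.37 ≈ 1.254 → 5:4 (1.250)
C = 13.43/8.09 ≈ 1.660 → 5:3 (1.667)
D = 23.51/13.57 ≈ 1.732 → root-3 (1.732)

A=3:2, B=5:4, C=5:3, D=root-3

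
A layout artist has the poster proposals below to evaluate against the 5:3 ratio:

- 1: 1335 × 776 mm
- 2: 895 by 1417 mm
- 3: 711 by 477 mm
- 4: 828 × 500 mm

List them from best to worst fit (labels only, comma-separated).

4, 1, 2, 3

1: 1335/776 ≈ 1.720 → |1.720 − 1.667| = 0.053
2: 1417/895 ≈ 1.583 → |1.583 − 1.667| = 0.084
3: 711/477 ≈ 1.491 → |1.491 − 1.667| = 0.176
4: 828/500 ≈ 1.656 → |1.656 − 1.667| = 0.011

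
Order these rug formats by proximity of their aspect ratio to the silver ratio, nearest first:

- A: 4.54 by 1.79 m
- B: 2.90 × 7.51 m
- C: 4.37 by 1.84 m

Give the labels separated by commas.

A: 4.54/1.79 ≈ 2.536 → |2.536 − 2.414| = 0.122
B: 7.51/2.90 ≈ 2.590 → |2.590 − 2.414| = 0.176
C: 4.37/1.84 ≈ 2.375 → |2.375 − 2.414| = 0.039

C, A, B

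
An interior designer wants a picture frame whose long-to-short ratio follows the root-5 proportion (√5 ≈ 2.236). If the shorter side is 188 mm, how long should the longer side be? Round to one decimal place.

420.4 mm

root-5 ≈ 2.23607.
Longer side = 188 × 2.23607 ≈ 420.381 → 420.4 mm.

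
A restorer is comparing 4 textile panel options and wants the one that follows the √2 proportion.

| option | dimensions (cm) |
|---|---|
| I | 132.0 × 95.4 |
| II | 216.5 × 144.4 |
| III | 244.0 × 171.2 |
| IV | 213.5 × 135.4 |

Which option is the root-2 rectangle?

Ratios (long/short): I ≈ 1.384; II ≈ 1.499; III ≈ 1.425; IV ≈ 1.577.
root-2 ≈ 1.414; option III is nearest (Δ 0.011).

III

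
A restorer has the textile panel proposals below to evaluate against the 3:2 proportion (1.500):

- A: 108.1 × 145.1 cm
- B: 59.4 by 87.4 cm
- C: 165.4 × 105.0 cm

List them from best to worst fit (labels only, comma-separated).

Ratios: A = 145.1 / 108.1 ≈ 1.342; B = 87.4 / 59.4 ≈ 1.471; C = 165.4 / 105.0 ≈ 1.575.
|Δ from 1.500|: A 0.158; B 0.029; C 0.075.

B, C, A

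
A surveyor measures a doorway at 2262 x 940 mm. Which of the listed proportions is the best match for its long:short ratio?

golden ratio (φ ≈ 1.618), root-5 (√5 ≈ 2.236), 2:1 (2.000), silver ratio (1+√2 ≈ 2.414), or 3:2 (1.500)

Ratio = 2262 / 940 ≈ 2.406.
Distances: golden ratio 1.618 (Δ 0.788); root-5 2.236 (Δ 0.170); 2:1 2.000 (Δ 0.406); silver ratio 2.414 (Δ 0.008); 3:2 1.500 (Δ 0.906).

silver ratio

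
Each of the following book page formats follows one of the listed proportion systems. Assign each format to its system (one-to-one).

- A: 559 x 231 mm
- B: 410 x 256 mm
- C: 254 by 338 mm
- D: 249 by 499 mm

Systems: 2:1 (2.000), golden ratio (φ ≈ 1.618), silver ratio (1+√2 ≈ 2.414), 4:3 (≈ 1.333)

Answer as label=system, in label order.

A = 559/231 ≈ 2.420 → silver ratio (2.414)
B = 410/256 ≈ 1.602 → golden ratio (1.618)
C = 338/254 ≈ 1.331 → 4:3 (1.333)
D = 499/249 ≈ 2.004 → 2:1 (2.000)

A=silver ratio, B=golden ratio, C=4:3, D=2:1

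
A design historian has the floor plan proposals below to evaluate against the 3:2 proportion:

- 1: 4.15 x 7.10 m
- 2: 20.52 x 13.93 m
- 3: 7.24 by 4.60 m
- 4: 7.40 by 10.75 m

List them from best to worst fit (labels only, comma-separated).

2, 4, 3, 1

Ratios: 1 = 7.10 / 4.15 ≈ 1.711; 2 = 20.52 / 13.93 ≈ 1.473; 3 = 7.24 / 4.60 ≈ 1.574; 4 = 10.75 / 7.40 ≈ 1.453.
|Δ from 1.500|: 1 0.211; 2 0.027; 3 0.074; 4 0.047.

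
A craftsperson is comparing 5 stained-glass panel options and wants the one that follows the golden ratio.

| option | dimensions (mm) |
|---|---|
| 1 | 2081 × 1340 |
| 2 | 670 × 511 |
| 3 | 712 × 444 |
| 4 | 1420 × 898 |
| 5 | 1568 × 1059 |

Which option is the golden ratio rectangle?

3

Ratios (long/short): 1 ≈ 1.553; 2 ≈ 1.311; 3 ≈ 1.604; 4 ≈ 1.581; 5 ≈ 1.481.
golden ratio ≈ 1.618; option 3 is nearest (Δ 0.014).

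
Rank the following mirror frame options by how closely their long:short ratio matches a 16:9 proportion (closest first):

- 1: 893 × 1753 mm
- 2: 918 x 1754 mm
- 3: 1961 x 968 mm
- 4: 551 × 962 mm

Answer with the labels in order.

4, 2, 1, 3

1: 1753/893 ≈ 1.963 → |1.963 − 1.778| = 0.185
2: 1754/918 ≈ 1.911 → |1.911 − 1.778| = 0.133
3: 1961/968 ≈ 2.026 → |2.026 − 1.778| = 0.248
4: 962/551 ≈ 1.746 → |1.746 − 1.778| = 0.032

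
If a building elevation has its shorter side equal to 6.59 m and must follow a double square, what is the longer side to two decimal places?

2:1 = 2.00000.
Longer side = 6.59 × 2.00000 ≈ 13.1800 → 13.18 m.

13.18 m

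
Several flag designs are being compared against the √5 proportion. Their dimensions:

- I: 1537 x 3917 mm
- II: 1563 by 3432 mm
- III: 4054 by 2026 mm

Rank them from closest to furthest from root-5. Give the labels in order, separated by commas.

II, III, I

I: 3917/1537 ≈ 2.548 → |2.548 − 2.236| = 0.312
II: 3432/1563 ≈ 2.196 → |2.196 − 2.236| = 0.040
III: 4054/2026 ≈ 2.001 → |2.001 − 2.236| = 0.235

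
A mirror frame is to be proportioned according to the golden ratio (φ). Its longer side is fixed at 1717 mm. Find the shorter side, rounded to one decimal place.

1061.2 mm

golden ratio ≈ 1.61803.
Shorter side = 1717 ÷ 1.61803 ≈ 1061.167 → 1061.2 mm.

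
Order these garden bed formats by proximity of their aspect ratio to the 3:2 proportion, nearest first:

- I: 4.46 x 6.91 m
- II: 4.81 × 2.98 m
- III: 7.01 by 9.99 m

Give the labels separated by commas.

I: 6.91/4.46 ≈ 1.549 → |1.549 − 1.500| = 0.049
II: 4.81/2.98 ≈ 1.614 → |1.614 − 1.500| = 0.114
III: 9.99/7.01 ≈ 1.425 → |1.425 − 1.500| = 0.075

I, III, II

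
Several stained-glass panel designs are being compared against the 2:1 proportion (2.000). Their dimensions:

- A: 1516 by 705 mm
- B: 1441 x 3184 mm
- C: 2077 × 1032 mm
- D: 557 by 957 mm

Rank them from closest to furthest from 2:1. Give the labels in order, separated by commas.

C, A, B, D

Ratios: A = 1516 / 705 ≈ 2.150; B = 3184 / 1441 ≈ 2.210; C = 2077 / 1032 ≈ 2.013; D = 957 / 557 ≈ 1.718.
|Δ from 2.000|: A 0.150; B 0.210; C 0.013; D 0.282.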